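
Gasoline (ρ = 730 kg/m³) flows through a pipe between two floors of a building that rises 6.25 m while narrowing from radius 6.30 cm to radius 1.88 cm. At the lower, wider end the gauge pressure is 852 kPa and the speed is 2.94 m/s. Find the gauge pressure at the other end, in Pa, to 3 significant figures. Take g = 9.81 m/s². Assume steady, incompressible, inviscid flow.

P₂ ≈ 413000 Pa

By continuity, v₂ = v₁·A₁/A₂ = 2.94·(125/11.1) = 33.0 m/s.
Energy conservation along the streamline gives P₂ = P₁ − ½ρ(v₂² − v₁²) − ρg(h₂ − h₁).
P₂ = 852000 + ½·730·(2.94² − 33.0²) − 730·9.81·(+6.25) = 852000 + (-395000) − (44800) = 413000 Pa.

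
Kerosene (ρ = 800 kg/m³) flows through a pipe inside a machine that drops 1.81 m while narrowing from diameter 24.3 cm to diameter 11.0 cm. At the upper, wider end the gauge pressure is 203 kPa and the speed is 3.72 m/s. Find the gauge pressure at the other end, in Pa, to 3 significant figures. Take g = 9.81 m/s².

90900 Pa

By continuity, v₂ = v₁·A₁/A₂ = 3.72·(464/95.0) = 18.2 m/s.
Applying Bernoulli between the two ends and solving for P₂: P₂ = P₁ + ½ρ(v₁² − v₂²) − ρgΔh.
P₂ = 203000 + ½·800·(3.72² − 18.2²) − 800·9.81·(−1.81) = 203000 + (-126000) − (-14200) = 90900 Pa.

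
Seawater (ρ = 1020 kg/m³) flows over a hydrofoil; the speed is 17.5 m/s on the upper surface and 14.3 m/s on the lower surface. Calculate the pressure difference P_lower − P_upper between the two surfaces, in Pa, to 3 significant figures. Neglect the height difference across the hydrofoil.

ΔP ≈ 51900 Pa

Bernoulli (same height): P_lower − P_upper = ½ρ(v_upper² − v_lower²).
ΔP = ½·1020·(17.5² − 14.3²) = 51900 Pa.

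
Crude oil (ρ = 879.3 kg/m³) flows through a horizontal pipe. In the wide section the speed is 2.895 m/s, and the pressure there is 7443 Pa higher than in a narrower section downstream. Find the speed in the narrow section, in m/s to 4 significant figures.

With h₁ = h₂, rearranging Bernoulli gives v₂ = √(v₁² + 2ΔP/ρ).
v₂ = √(2.895² + 2·7443/879.3) = √(8.381 + 16.93) = 5.031 m/s.

5.031 m/s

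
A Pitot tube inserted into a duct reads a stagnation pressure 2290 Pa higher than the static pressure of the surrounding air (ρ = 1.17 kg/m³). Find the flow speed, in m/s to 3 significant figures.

v = 62.6 m/s

At the stagnation point the flow is brought to rest, so Bernoulli gives P_stag − P_static = ½ρv².
v = √(2ΔP/ρ) = √(2·2290/1.17) = 62.6 m/s.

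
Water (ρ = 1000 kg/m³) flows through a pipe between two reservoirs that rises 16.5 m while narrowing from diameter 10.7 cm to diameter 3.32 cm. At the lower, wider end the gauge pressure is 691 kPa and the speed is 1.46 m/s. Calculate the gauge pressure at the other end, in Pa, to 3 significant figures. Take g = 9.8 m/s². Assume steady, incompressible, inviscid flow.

Continuity gives A₁v₁ = A₂v₂, so v₂ = (89.9 cm²)/(8.66 cm²) × 1.46 m/s = 15.2 m/s.
Bernoulli: P₁ + ½ρv₁² + ρg h₁ = P₂ + ½ρv₂² + ρg h₂, so P₂ = P₁ + ½ρ(v₁² − v₂²) − ρg(h₂ − h₁).
P₂ = 691000 + ½·1000·(1.46² − 15.2²) − 1000·9.8·(+16.5) = 691000 + (-114000) − (162000) = 415000 Pa.

P₂ ≈ 415000 Pa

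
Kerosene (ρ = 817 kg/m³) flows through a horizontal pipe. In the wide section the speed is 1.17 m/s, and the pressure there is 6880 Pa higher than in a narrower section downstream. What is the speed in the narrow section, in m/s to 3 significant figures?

With h₁ = h₂, rearranging Bernoulli gives v₂ = √(v₁² + 2ΔP/ρ).
v₂ = √(1.17² + 2·6880/817) = √(1.37 + 16.8) = 4.27 m/s.

v₂ ≈ 4.27 m/s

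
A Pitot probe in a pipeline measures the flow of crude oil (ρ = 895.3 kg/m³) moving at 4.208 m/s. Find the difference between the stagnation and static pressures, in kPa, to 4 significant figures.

Bernoulli between the free stream and the stagnation point: ½ρv² = P_stag − P_static.
ΔP = ½·895.3·4.208² = 7927 Pa.

ΔP ≈ 7.927 kPa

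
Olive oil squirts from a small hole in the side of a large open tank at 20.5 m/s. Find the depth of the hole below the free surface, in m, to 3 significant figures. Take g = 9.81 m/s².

h ≈ 21.4 m

For a small hole in a large open tank, ½v² = gh, giving h = v²/(2g).
h = 20.5²/(2·9.81) = 420/19.62 = 21.4 m.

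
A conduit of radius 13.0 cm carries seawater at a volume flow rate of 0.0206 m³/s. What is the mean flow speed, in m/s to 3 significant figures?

Q = 0.0206 m³/s = 0.0206 m³/s.
v = Q/A = 0.0206 / 0.0531 = 0.388 m/s.

v = 0.388 m/s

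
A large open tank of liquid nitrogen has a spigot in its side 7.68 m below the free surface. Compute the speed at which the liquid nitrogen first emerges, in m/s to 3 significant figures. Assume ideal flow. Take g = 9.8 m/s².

The surface is effectively still and both ends are open, so ½v² = gh and v = √(2·9.8·7.68) = 12.3 m/s.

12.3 m/s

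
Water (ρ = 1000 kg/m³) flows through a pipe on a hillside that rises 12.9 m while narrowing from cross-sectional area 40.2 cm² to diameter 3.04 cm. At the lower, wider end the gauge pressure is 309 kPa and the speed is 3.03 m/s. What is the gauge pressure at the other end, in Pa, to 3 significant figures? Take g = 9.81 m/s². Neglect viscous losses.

P₂ = 46200 Pa

The volume flow rate is constant, so v₂ = (A₁/A₂)v₁ = (40.2/7.26)·3.03 = 16.8 m/s.
Bernoulli: P₁ + ½ρv₁² + ρg h₁ = P₂ + ½ρv₂² + ρg h₂, so P₂ = P₁ + ½ρ(v₁² − v₂²) − ρg(h₂ − h₁).
P₂ = 309000 + ½·1000·(3.03² − 16.8²) − 1000·9.81·(+12.9) = 309000 + (-136000) − (127000) = 46200 Pa.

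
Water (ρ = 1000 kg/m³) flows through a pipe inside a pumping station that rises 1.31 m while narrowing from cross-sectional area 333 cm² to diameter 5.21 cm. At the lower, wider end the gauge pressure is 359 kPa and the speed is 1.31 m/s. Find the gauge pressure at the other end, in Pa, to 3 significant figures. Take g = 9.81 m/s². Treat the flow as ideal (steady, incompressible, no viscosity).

Continuity gives A₁v₁ = A₂v₂, so v₂ = (333 cm²)/(21.3 cm²) × 1.31 m/s = 20.5 m/s.
Energy conservation along the streamline gives P₂ = P₁ − ½ρ(v₂² − v₁²) − ρg(h₂ − h₁).
P₂ = 359000 + ½·1000·(1.31² − 20.5²) − 1000·9.81·(+1.31) = 359000 + (-208000) − (12900) = 138000 Pa.

P₂ ≈ 138000 Pa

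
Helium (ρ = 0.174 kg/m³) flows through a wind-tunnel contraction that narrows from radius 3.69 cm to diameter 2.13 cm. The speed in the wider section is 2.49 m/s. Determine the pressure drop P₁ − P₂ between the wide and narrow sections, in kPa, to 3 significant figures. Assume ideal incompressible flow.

Continuity gives A₁v₁ = A₂v₂, so v₂ = (42.8 cm²)/(3.56 cm²) × 2.49 m/s = 29.9 m/s.
Along the horizontal streamline, P + ½ρv² is constant.
P₁ − P₂ = ½·0.174·(29.9² − 2.49²) = ½·0.174·887 = 77.2 Pa.

0.0772 kPa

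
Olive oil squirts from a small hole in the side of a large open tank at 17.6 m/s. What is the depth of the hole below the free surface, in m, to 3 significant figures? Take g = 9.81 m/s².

For a small hole in a large open tank, ½v² = gh, giving h = v²/(2g).
h = 17.6²/(2·9.81) = 310/19.62 = 15.8 m.

h ≈ 15.8 m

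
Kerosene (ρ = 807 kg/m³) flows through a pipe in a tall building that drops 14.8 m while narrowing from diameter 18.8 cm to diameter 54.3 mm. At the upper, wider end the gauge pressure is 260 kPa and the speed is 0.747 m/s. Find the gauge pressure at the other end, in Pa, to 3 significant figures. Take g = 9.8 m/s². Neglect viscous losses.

The volume flow rate is constant, so v₂ = (A₁/A₂)v₁ = (278/23.2)·0.747 = 8.95 m/s.
Applying Bernoulli between the two ends and solving for P₂: P₂ = P₁ + ½ρ(v₁² − v₂²) − ρgΔh.
P₂ = 260000 + ½·807·(0.747² − 8.95²) − 807·9.8·(−14.8) = 260000 + (-32100) − (-117000) = 345000 Pa.

P₂ ≈ 345000 Pa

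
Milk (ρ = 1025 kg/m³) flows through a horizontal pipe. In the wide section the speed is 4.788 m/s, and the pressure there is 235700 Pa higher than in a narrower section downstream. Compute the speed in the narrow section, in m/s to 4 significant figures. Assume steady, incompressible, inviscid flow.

With h₁ = h₂, rearranging Bernoulli gives v₂ = √(v₁² + 2ΔP/ρ).
v₂ = √(4.788² + 2·235700/1025) = √(22.92 + 459.9) = 21.97 m/s.

v₂ = 21.97 m/s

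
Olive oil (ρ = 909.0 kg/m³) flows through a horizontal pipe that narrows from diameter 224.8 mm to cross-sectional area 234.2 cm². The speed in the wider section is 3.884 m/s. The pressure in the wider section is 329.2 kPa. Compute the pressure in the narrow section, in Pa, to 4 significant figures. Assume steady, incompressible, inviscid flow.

P₂ = 316400 Pa

Mass conservation (A₁v₁ = A₂v₂) gives v₂ = 3.884 × 396.9/234.2 = 6.582 m/s.
Bernoulli (h₁ = h₂): P₁ − P₂ = ½ρ(v₂² − v₁²).
P₂ = P₁ − ½ρ(v₂² − v₁²) = 329200 − ½·909.0·(6.582² − 3.884²) = 329200 − 12840 = 316400 Pa.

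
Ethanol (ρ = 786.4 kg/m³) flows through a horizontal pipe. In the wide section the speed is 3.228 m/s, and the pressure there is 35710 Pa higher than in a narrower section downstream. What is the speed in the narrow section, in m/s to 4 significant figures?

With h₁ = h₂, rearranging Bernoulli gives v₂ = √(v₁² + 2ΔP/ρ).
v₂ = √(3.228² + 2·35710/786.4) = √(10.42 + 90.82) = 10.06 m/s.

v₂ ≈ 10.06 m/s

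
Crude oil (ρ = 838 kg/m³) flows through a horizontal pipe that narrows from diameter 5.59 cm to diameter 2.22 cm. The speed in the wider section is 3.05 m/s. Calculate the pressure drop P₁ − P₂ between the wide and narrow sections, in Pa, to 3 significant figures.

The volume flow rate is constant, so v₂ = (A₁/A₂)v₁ = (24.5/3.87)·3.05 = 19.3 m/s.
Along the horizontal streamline, P + ½ρv² is constant.
P₁ − P₂ = ½·838·(19.3² − 3.05²) = ½·838·365 = 153000 Pa.

ΔP = 153000 Pa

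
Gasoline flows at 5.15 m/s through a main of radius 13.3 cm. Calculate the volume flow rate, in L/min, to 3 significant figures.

Q ≈ 17200 L/min

Q = A·v = 0.0556 m² × 5.15 m/s = 0.286 m³/s.
Converting: 0.286 m³/s × 60000 = 17200 L/min.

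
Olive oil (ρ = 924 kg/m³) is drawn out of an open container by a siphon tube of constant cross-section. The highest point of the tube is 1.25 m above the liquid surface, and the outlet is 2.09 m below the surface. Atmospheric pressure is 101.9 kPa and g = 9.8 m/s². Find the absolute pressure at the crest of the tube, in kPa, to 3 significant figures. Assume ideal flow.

From the surface to the outlet (both open to atmosphere, surface at rest): v = √(2g·h_out) = √(2·9.8·2.09) = 6.40 m/s.
The bore is uniform, so the speed at the crest is the same v. Bernoulli surface→crest: P_atm = P_top + ½ρv² + ρg·h_top.
P_top = 101900 − ½·924·6.40² − 924·9.8·1.25 = 71700 Pa.

71.7 kPa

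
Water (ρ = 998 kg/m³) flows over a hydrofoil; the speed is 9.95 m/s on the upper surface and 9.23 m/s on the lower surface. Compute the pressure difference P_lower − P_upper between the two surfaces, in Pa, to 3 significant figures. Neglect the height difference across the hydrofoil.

6890 Pa

The pressure is lower where the speed is higher: ΔP = ½ρ(v_up² − v_low²).
ΔP = ½·998·(9.95² − 9.23²) = 6890 Pa.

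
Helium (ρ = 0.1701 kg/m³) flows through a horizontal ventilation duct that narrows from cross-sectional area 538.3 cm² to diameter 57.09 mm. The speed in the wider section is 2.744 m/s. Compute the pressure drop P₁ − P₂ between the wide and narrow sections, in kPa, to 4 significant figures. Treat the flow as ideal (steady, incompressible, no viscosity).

0.2825 kPa

Continuity gives A₁v₁ = A₂v₂, so v₂ = (538.3 cm²)/(25.60 cm²) × 2.744 m/s = 57.70 m/s.
Along the horizontal streamline, P + ½ρv² is constant.
P₁ − P₂ = ½·0.1701·(57.70² − 2.744²) = ½·0.1701·3322 = 282.5 Pa.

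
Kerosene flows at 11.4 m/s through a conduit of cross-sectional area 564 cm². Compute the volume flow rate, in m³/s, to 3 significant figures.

Q = 0.643 m³/s

Q = A·v = 0.0564 m² × 11.4 m/s = 0.643 m³/s.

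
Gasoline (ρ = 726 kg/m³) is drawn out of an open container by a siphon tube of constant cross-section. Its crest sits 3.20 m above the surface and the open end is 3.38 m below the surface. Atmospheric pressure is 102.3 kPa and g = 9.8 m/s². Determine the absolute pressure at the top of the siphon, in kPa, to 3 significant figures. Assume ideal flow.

Bernoulli surface→outlet gives ½v² = g·h_out, so v = √(2·9.8·3.38) = 8.14 m/s.
Continuity keeps v the same throughout the tube; from surface to crest, P_atm + 0 = P_top + ½ρv² + ρg·h_top.
P_top = 102300 − ½·726·8.14² − 726·9.8·3.20 = 55500 Pa.

55.5 kPa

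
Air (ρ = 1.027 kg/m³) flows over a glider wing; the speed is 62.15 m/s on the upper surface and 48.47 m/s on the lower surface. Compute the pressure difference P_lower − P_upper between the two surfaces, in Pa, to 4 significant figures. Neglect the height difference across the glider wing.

ΔP ≈ 777.1 Pa

With negligible Δh, P + ½ρv² is constant, so P_low − P_up = ½ρ(v_up² − v_low²).
ΔP = ½·1.027·(62.15² − 48.47²) = 777.1 Pa.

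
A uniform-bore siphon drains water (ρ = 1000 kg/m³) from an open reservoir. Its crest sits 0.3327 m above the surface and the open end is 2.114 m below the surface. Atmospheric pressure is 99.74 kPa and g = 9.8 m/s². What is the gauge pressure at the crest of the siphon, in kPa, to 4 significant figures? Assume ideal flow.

P_gauge = -23.98 kPa

Bernoulli surface→outlet gives ½v² = g·h_out, so v = √(2·9.8·2.114) = 6.437 m/s.
With constant cross-section the crest speed equals v; applying Bernoulli from the surface up to the crest, P_top = P_atm − ½ρv² − ρg·h_top.
P_top = 99740 − ½·1000·6.437² − 1000·9.8·0.3327 = 75760 Pa. So P_gauge = P_top − P_atm = -23980 Pa.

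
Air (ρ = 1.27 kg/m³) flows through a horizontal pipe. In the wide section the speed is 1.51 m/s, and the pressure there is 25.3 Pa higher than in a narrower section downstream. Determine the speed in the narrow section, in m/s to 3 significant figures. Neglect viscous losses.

v₂ = 6.49 m/s

Horizontal Bernoulli: P₁ + ½ρv₁² = P₂ + ½ρv₂², so v₂² = v₁² + 2(P₁ − P₂)/ρ.
v₂ = √(1.51² + 2·25.3/1.27) = √(2.28 + 39.8) = 6.49 m/s.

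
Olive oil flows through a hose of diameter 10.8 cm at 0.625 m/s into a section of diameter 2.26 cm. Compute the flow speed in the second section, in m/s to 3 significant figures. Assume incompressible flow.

Mass conservation (A₁v₁ = A₂v₂) gives v₂ = 0.625 × 91.6/4.01 = 14.3 m/s.

v₂ ≈ 14.3 m/s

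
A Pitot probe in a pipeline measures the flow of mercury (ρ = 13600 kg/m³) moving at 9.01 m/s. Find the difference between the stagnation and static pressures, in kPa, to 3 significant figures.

The dynamic pressure equals the rise in static pressure at the stagnation point: ΔP = ½ρv².
ΔP = ½·13600·9.01² = 552000 Pa.

ΔP = 552 kPa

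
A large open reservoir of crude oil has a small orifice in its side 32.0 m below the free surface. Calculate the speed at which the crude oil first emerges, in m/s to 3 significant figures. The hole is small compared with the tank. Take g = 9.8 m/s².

The surface is effectively still and both ends are open, so ½v² = gh and v = √(2·9.8·32.0) = 25.0 m/s.

v ≈ 25.0 m/s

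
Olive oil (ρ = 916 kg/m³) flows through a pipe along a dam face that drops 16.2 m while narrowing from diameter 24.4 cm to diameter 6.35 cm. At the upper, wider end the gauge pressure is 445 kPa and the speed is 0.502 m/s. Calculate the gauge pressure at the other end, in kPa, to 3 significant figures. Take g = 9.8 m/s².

P₂ = 565 kPa

By continuity, v₂ = v₁·A₁/A₂ = 0.502·(468/31.7) = 7.41 m/s.
Applying Bernoulli between the two ends and solving for P₂: P₂ = P₁ + ½ρ(v₁² − v₂²) − ρgΔh.
P₂ = 445000 + ½·916·(0.502² − 7.41²) − 916·9.8·(−16.2) = 445000 + (-25000) − (-145000) = 565000 Pa.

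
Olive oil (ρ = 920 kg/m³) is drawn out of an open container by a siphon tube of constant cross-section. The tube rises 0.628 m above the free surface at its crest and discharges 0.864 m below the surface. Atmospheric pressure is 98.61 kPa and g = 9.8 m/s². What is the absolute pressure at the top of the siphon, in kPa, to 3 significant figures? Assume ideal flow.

P_top ≈ 85.2 kPa

The outlet speed comes from Torricelli: v = √(2g·0.864) = 4.12 m/s.
The bore is uniform, so the speed at the crest is the same v. Bernoulli surface→crest: P_atm = P_top + ½ρv² + ρg·h_top.
P_top = 98610 − ½·920·4.12² − 920·9.8·0.628 = 85200 Pa.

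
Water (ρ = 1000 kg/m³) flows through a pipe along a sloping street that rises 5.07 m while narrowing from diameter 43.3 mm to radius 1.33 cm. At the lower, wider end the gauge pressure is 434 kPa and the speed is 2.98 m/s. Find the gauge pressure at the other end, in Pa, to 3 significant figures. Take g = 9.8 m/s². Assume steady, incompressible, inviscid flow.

P₂ = 358000 Pa

The volume flow rate is constant, so v₂ = (A₁/A₂)v₁ = (14.7/5.56)·2.98 = 7.90 m/s.
Bernoulli: P₁ + ½ρv₁² + ρg h₁ = P₂ + ½ρv₂² + ρg h₂, so P₂ = P₁ + ½ρ(v₁² − v₂²) − ρg(h₂ − h₁).
P₂ = 434000 + ½·1000·(2.98² − 7.90²) − 1000·9.8·(+5.07) = 434000 + (-26700) − (49700) = 358000 Pa.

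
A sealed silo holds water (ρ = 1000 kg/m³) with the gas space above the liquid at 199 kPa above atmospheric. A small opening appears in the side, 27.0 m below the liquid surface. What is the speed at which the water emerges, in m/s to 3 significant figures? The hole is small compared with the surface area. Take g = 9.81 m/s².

Take point 1 at the surface (v₁ ≈ 0) and point 2 at the hole (at atmospheric pressure). Bernoulli: P₁ + ρg h = P_atm + ½ρv₂².
With P₁ − P_atm = 199000 Pa, v₂ = √(2gh + 2ΔP/ρ) = √(2·9.81·27.0 + 2·199000/1000) = 30.5 m/s.

30.5 m/s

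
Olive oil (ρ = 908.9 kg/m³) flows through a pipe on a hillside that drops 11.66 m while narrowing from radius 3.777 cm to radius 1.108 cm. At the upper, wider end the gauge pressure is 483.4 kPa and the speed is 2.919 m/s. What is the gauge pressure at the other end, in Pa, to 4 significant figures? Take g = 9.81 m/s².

68380 Pa

Continuity gives A₁v₁ = A₂v₂, so v₂ = (44.82 cm²)/(3.857 cm²) × 2.919 m/s = 33.92 m/s.
Energy conservation along the streamline gives P₂ = P₁ − ½ρ(v₂² − v₁²) − ρg(h₂ − h₁).
P₂ = 483400 + ½·908.9·(2.919² − 33.92²) − 908.9·9.81·(−11.66) = 483400 + (-519000) − (-104000) = 68380 Pa.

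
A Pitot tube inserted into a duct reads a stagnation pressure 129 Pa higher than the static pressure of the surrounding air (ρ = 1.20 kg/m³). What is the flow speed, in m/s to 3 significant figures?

v ≈ 14.7 m/s

At the stagnation point the flow is brought to rest, so Bernoulli gives P_stag − P_static = ½ρv².
v = √(2ΔP/ρ) = √(2·129/1.20) = 14.7 m/s.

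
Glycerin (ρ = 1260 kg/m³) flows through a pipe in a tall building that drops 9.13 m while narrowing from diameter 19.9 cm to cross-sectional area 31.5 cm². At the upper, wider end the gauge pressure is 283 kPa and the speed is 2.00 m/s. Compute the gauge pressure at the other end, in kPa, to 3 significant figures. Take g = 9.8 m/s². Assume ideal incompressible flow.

Continuity gives A₁v₁ = A₂v₂, so v₂ = (311 cm²)/(31.5 cm²) × 2.00 m/s = 19.7 m/s.
Applying Bernoulli between the two ends and solving for P₂: P₂ = P₁ + ½ρ(v₁² − v₂²) − ρgΔh.
P₂ = 283000 + ½·1260·(2.00² − 19.7²) − 1260·9.8·(−9.13) = 283000 + (-243000) − (-113000) = 153000 Pa.

153 kPa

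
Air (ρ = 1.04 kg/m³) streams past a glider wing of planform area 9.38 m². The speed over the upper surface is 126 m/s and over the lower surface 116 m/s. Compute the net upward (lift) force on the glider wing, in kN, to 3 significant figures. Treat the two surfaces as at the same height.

From P + ½ρv² = const at equal height, P_low − P_up = ½ρ(v_up² − v_low²).
ΔP = ½·1.04·(126² − 116²) = 1260 Pa.
Lift = ΔP · A = 1260 × 9.38 = 11800 N.

F ≈ 11.8 kN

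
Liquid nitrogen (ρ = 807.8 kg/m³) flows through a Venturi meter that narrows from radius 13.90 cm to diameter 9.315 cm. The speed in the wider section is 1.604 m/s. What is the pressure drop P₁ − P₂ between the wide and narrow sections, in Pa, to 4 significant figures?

ΔP ≈ 81400 Pa

By continuity, v₂ = v₁·A₁/A₂ = 1.604·(607.0/68.15) = 14.29 m/s.
With no height change, Bernoulli's equation is P₁ + ½ρv₁² = P₂ + ½ρv₂².
P₁ − P₂ = ½·807.8·(14.29² − 1.604²) = ½·807.8·201.5 = 81400 Pa.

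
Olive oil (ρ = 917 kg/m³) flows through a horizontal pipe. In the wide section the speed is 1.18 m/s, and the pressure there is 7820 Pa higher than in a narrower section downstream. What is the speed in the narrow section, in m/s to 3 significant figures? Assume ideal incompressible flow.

v₂ ≈ 4.30 m/s

With h₁ = h₂, rearranging Bernoulli gives v₂ = √(v₁² + 2ΔP/ρ).
v₂ = √(1.18² + 2·7820/917) = √(1.39 + 17.1) = 4.30 m/s.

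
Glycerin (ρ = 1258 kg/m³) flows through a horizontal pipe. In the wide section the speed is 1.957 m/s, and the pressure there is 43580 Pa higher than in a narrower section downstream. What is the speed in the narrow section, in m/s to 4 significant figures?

v₂ ≈ 8.551 m/s

Horizontal Bernoulli: P₁ + ½ρv₁² = P₂ + ½ρv₂², so v₂² = v₁² + 2(P₁ − P₂)/ρ.
v₂ = √(1.957² + 2·43580/1258) = √(3.830 + 69.28) = 8.551 m/s.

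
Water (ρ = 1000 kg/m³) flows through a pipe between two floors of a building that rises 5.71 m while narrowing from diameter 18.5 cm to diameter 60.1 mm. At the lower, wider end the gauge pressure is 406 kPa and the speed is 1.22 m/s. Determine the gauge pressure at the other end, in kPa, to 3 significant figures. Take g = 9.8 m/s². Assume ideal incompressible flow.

P₂ ≈ 284 kPa

By continuity, v₂ = v₁·A₁/A₂ = 1.22·(269/28.4) = 11.6 m/s.
Energy conservation along the streamline gives P₂ = P₁ − ½ρ(v₂² − v₁²) − ρg(h₂ − h₁).
P₂ = 406000 + ½·1000·(1.22² − 11.6²) − 1000·9.8·(+5.71) = 406000 + (-66100) − (56000) = 284000 Pa.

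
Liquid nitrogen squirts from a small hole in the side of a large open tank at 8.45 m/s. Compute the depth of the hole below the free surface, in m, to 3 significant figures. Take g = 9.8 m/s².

For a small hole in a large open tank, ½v² = gh, giving h = v²/(2g).
h = 8.45²/(2·9.8) = 71.4/19.60 = 3.64 m.

3.64 m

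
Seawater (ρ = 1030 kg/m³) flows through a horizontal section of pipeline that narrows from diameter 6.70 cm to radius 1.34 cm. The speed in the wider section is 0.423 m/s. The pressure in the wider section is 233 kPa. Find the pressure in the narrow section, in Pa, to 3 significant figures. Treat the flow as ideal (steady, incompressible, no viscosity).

The volume flow rate is constant, so v₂ = (A₁/A₂)v₁ = (35.3/5.64)·0.423 = 2.64 m/s.
The pipe is horizontal, so Bernoulli reduces to P₁ + ½ρv₁² = P₂ + ½ρv₂².
P₂ = P₁ − ½ρ(v₂² − v₁²) = 233000 − ½·1030·(2.64² − 0.423²) = 233000 − 3510 = 229000 Pa.

P₂ = 229000 Pa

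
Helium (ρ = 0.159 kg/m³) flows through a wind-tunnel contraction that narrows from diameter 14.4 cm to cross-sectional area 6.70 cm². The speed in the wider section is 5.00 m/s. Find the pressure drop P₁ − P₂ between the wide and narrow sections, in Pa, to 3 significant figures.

ΔP ≈ 1170 Pa

The volume flow rate is constant, so v₂ = (A₁/A₂)v₁ = (163/6.70)·5.00 = 122 m/s.
Bernoulli (h₁ = h₂): P₁ − P₂ = ½ρ(v₂² − v₁²).
P₁ − P₂ = ½·0.159·(122² − 5.00²) = ½·0.159·14700 = 1170 Pa.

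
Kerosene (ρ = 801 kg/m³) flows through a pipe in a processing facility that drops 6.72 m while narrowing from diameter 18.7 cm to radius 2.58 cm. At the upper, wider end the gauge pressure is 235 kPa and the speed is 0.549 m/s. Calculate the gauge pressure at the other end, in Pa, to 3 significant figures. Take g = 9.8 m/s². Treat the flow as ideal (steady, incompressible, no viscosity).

By continuity, v₂ = v₁·A₁/A₂ = 0.549·(275/20.9) = 7.21 m/s.
Energy conservation along the streamline gives P₂ = P₁ − ½ρ(v₂² − v₁²) − ρg(h₂ − h₁).
P₂ = 235000 + ½·801·(0.549² − 7.21²) − 801·9.8·(−6.72) = 235000 + (-20700) − (-52800) = 267000 Pa.

P₂ ≈ 267000 Pa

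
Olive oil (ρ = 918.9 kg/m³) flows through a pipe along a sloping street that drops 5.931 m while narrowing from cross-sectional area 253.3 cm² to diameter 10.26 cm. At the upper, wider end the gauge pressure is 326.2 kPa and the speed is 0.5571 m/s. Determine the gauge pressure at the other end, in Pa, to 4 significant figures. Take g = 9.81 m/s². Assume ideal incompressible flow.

The volume flow rate is constant, so v₂ = (A₁/A₂)v₁ = (253.3/82.68)·0.5571 = 1.707 m/s.
Applying Bernoulli between the two ends and solving for P₂: P₂ = P₁ + ½ρ(v₁² − v₂²) − ρgΔh.
P₂ = 326200 + ½·918.9·(0.5571² − 1.707²) − 918.9·9.81·(−5.931) = 326200 + (-1196) − (-53460) = 378500 Pa.

P₂ ≈ 378500 Pa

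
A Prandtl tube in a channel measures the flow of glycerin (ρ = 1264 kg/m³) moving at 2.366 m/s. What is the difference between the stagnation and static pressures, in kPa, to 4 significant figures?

3.538 kPa

At the stagnation point the flow is brought to rest, so Bernoulli gives P_stag − P_static = ½ρv².
ΔP = ½·1264·2.366² = 3538 Pa.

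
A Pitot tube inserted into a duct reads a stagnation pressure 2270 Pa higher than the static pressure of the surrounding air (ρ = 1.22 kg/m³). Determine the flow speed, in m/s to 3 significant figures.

v = 61.0 m/s

The dynamic pressure equals the rise in static pressure at the stagnation point: ΔP = ½ρv².
v = √(2ΔP/ρ) = √(2·2270/1.22) = 61.0 m/s.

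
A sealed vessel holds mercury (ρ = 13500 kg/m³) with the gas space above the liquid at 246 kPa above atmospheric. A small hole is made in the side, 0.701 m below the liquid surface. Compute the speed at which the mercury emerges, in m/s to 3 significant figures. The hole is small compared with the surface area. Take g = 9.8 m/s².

v ≈ 7.08 m/s

Take point 1 at the surface (v₁ ≈ 0) and point 2 at the hole (at atmospheric pressure). Bernoulli: P₁ + ρg h = P_atm + ½ρv₂².
With P₁ − P_atm = 246000 Pa, v₂ = √(2gh + 2ΔP/ρ) = √(2·9.8·0.701 + 2·246000/13500) = 7.08 m/s.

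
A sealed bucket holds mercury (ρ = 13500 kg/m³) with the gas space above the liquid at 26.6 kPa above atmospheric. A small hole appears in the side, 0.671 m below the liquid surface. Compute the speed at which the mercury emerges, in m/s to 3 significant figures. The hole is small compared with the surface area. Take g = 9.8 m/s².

v ≈ 4.13 m/s

Take point 1 at the surface (v₁ ≈ 0) and point 2 at the hole (at atmospheric pressure). Bernoulli: P₁ + ρg h = P_atm + ½ρv₂².
With P₁ − P_atm = 26600 Pa, v₂ = √(2gh + 2ΔP/ρ) = √(2·9.8·0.671 + 2·26600/13500) = 4.13 m/s.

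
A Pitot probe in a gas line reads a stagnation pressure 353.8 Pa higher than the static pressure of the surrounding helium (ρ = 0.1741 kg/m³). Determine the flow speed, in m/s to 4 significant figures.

The dynamic pressure equals the rise in static pressure at the stagnation point: ΔP = ½ρv².
v = √(2ΔP/ρ) = √(2·353.8/0.1741) = 63.75 m/s.

v ≈ 63.75 m/s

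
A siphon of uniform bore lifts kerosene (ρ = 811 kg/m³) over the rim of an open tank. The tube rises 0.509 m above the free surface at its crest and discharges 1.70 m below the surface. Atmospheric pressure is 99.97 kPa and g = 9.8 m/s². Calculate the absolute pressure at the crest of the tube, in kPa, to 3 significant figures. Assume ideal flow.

P_top = 82.4 kPa

Bernoulli surface→outlet gives ½v² = g·h_out, so v = √(2·9.8·1.70) = 5.77 m/s.
With constant cross-section the crest speed equals v; applying Bernoulli from the surface up to the crest, P_top = P_atm − ½ρv² − ρg·h_top.
P_top = 99970 − ½·811·5.77² − 811·9.8·0.509 = 82400 Pa.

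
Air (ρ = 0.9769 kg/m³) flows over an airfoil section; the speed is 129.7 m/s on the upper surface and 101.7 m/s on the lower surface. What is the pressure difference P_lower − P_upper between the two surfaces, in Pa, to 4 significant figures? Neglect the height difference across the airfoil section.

ΔP ≈ 3165 Pa

Bernoulli (same height): P_lower − P_upper = ½ρ(v_upper² − v_lower²).
ΔP = ½·0.9769·(129.7² − 101.7²) = 3165 Pa.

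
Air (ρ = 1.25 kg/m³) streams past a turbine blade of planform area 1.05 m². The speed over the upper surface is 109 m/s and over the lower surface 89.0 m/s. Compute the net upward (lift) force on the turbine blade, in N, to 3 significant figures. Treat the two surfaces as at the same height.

2600 N

The faster flow above has the lower pressure; Bernoulli (same height) gives ΔP = ½ρ(v_up² − v_low²).
ΔP = ½·1.25·(109² − 89.0²) = 2480 Pa.
Lift = ΔP · A = 2480 × 1.05 = 2600 N.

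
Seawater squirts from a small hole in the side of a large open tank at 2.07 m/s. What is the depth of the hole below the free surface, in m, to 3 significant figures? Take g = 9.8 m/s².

For a small hole in a large open tank, ½v² = gh, giving h = v²/(2g).
h = 2.07²/(2·9.8) = 4.28/19.60 = 0.219 m.

h = 0.219 m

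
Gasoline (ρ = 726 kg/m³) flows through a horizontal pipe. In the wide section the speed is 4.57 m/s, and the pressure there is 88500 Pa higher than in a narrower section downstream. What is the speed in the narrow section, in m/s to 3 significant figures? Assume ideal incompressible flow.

v₂ = 16.3 m/s

Along the level pipe P + ½ρv² is conserved, hence v₂² = v₁² + 2(P₁ − P₂)/ρ.
v₂ = √(4.57² + 2·88500/726) = √(20.9 + 244) = 16.3 m/s.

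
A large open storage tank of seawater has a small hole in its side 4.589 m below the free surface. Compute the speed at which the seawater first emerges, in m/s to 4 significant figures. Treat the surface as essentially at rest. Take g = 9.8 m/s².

v = 9.484 m/s

With the surface at rest and both surface and jet at atmospheric pressure, Bernoulli gives ρg h = ½ρv², so v = √(2gh) = √(2·9.8·4.589) = 9.484 m/s.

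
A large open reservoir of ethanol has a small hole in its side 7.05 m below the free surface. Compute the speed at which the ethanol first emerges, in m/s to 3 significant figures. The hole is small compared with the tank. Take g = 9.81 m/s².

v = 11.8 m/s

Bernoulli from surface to hole (P equal, v_surface ≈ 0): v = √(2gh) = √(2×9.81×7.05) = 11.8 m/s.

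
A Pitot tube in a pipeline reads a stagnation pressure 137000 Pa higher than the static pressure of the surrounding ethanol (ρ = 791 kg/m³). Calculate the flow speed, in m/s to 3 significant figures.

Bernoulli between the free stream and the stagnation point: ½ρv² = P_stag − P_static.
v = √(2ΔP/ρ) = √(2·137000/791) = 18.6 m/s.

18.6 m/s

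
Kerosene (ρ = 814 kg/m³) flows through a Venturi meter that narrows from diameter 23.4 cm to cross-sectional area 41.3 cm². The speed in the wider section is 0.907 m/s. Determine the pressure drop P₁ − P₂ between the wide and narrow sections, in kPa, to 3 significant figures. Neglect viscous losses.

36.0 kPa

The volume flow rate is constant, so v₂ = (A₁/A₂)v₁ = (430/41.3)·0.907 = 9.44 m/s.
Along the horizontal streamline, P + ½ρv² is constant.
P₁ − P₂ = ½·814·(9.44² − 0.907²) = ½·814·88.4 = 36000 Pa.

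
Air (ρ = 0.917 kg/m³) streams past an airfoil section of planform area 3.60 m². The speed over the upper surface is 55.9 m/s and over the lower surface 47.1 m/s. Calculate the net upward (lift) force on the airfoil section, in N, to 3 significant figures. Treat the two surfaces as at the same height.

From P + ½ρv² = const at equal height, P_low − P_up = ½ρ(v_up² − v_low²).
ΔP = ½·0.917·(55.9² − 47.1²) = 416 Pa.
Lift = ΔP · A = 416 × 3.60 = 1500 N.

F ≈ 1500 N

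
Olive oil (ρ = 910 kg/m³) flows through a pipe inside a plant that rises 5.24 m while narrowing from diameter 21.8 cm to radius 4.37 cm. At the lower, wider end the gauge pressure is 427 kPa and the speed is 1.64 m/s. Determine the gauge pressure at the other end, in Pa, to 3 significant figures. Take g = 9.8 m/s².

P₂ ≈ 334000 Pa

Mass conservation (A₁v₁ = A₂v₂) gives v₂ = 1.64 × 373/60.0 = 10.2 m/s.
Energy conservation along the streamline gives P₂ = P₁ − ½ρ(v₂² − v₁²) − ρg(h₂ − h₁).
P₂ = 427000 + ½·910·(1.64² − 10.2²) − 910·9.8·(+5.24) = 427000 + (-46100) − (46700) = 334000 Pa.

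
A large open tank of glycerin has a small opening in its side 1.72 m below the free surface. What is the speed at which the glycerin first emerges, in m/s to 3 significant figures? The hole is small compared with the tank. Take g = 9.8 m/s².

v ≈ 5.81 m/s

Torricelli's result v = √(2gh) gives v = √(2·9.8·1.72) = 5.81 m/s.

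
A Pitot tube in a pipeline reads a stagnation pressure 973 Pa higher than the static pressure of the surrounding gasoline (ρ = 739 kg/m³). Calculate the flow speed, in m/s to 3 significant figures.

At the stagnation point the flow is brought to rest, so Bernoulli gives P_stag − P_static = ½ρv².
v = √(2ΔP/ρ) = √(2·973/739) = 1.62 m/s.

v = 1.62 m/s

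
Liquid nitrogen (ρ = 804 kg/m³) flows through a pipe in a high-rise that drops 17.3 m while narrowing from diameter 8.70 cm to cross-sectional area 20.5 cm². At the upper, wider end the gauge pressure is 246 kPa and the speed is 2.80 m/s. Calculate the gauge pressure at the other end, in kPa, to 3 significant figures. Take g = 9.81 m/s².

By continuity, v₂ = v₁·A₁/A₂ = 2.80·(59.4/20.5) = 8.12 m/s.
Applying Bernoulli between the two ends and solving for P₂: P₂ = P₁ + ½ρ(v₁² − v₂²) − ρgΔh.
P₂ = 246000 + ½·804·(2.80² − 8.12²) − 804·9.81·(−17.3) = 246000 + (-23400) − (-136000) = 359000 Pa.

359 kPa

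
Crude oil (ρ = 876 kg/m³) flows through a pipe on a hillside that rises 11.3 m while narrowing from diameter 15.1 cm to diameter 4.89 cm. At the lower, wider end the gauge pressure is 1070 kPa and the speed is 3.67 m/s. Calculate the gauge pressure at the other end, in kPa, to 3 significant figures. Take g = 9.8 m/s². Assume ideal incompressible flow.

By continuity, v₂ = v₁·A₁/A₂ = 3.67·(179/18.8) = 35.0 m/s.
Bernoulli: P₁ + ½ρv₁² + ρg h₁ = P₂ + ½ρv₂² + ρg h₂, so P₂ = P₁ + ½ρ(v₁² − v₂²) − ρg(h₂ − h₁).
P₂ = 1070000 + ½·876·(3.67² − 35.0²) − 876·9.8·(+11.3) = 1070000 + (-530000) − (97000) = 443000 Pa.

P₂ ≈ 443 kPa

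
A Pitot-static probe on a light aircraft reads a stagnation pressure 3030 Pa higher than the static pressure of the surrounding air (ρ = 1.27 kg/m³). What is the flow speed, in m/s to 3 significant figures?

At the stagnation point the flow is brought to rest, so Bernoulli gives P_stag − P_static = ½ρv².
v = √(2ΔP/ρ) = √(2·3030/1.27) = 69.1 m/s.

v = 69.1 m/s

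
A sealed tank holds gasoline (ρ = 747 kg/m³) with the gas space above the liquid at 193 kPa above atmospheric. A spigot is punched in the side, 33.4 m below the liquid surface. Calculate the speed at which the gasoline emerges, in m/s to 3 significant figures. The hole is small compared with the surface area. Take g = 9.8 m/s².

v ≈ 34.2 m/s

Take point 1 at the surface (v₁ ≈ 0) and point 2 at the hole (at atmospheric pressure). Bernoulli: P₁ + ρg h = P_atm + ½ρv₂².
With P₁ − P_atm = 193000 Pa, v₂ = √(2gh + 2ΔP/ρ) = √(2·9.8·33.4 + 2·193000/747) = 34.2 m/s.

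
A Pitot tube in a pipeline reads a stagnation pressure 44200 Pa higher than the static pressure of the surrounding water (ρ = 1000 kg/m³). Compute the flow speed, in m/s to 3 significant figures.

Bernoulli between the free stream and the stagnation point: ½ρv² = P_stag − P_static.
v = √(2ΔP/ρ) = √(2·44200/1000) = 9.40 m/s.

v = 9.40 m/s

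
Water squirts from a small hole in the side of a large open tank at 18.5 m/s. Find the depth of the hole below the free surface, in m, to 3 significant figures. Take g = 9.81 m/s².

Torricelli: v = √(2gh), so h = v²/(2g).
h = 18.5²/(2·9.81) = 342/19.62 = 17.4 m.

h ≈ 17.4 m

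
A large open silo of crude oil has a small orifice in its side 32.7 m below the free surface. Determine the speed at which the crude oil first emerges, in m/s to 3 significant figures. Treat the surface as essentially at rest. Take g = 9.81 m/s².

The surface is effectively still and both ends are open, so ½v² = gh and v = √(2·9.81·32.7) = 25.3 m/s.

25.3 m/s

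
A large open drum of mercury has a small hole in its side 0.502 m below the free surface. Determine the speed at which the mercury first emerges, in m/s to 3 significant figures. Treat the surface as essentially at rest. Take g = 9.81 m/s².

v = 3.14 m/s

Torricelli's result v = √(2gh) gives v = √(2·9.81·0.502) = 3.14 m/s.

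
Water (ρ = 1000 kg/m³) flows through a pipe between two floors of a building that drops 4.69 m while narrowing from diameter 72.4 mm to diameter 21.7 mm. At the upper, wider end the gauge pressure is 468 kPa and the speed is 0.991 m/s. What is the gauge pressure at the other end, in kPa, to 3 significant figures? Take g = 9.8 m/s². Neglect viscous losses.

By continuity, v₂ = v₁·A₁/A₂ = 0.991·(41.2/3.70) = 11.0 m/s.
Applying Bernoulli between the two ends and solving for P₂: P₂ = P₁ + ½ρ(v₁² − v₂²) − ρgΔh.
P₂ = 468000 + ½·1000·(0.991² − 11.0²) − 1000·9.8·(−4.69) = 468000 + (-60400) − (-46000) = 454000 Pa.

P₂ ≈ 454 kPa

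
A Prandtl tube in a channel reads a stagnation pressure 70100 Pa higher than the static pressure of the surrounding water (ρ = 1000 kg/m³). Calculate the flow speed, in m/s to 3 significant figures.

Bernoulli between the free stream and the stagnation point: ½ρv² = P_stag − P_static.
v = √(2ΔP/ρ) = √(2·70100/1000) = 11.8 m/s.

11.8 m/s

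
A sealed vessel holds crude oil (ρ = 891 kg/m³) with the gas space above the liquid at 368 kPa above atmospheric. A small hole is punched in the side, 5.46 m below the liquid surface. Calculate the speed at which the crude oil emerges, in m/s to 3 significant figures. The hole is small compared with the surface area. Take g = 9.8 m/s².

v ≈ 30.5 m/s

Take point 1 at the surface (v₁ ≈ 0) and point 2 at the hole (at atmospheric pressure). Bernoulli: P₁ + ρg h = P_atm + ½ρv₂².
With P₁ − P_atm = 368000 Pa, v₂ = √(2gh + 2ΔP/ρ) = √(2·9.8·5.46 + 2·368000/891) = 30.5 m/s.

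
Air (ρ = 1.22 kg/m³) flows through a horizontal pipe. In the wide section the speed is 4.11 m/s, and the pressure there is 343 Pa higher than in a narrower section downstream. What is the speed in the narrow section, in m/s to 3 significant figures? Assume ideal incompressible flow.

Horizontal Bernoulli: P₁ + ½ρv₁² = P₂ + ½ρv₂², so v₂² = v₁² + 2(P₁ − P₂)/ρ.
v₂ = √(4.11² + 2·343/1.22) = √(16.9 + 562) = 24.1 m/s.

v₂ = 24.1 m/s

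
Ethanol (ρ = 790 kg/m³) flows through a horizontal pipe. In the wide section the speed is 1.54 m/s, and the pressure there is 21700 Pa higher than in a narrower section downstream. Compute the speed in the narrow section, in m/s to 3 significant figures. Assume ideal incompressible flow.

7.57 m/s

Horizontal Bernoulli: P₁ + ½ρv₁² = P₂ + ½ρv₂², so v₂² = v₁² + 2(P₁ − P₂)/ρ.
v₂ = √(1.54² + 2·21700/790) = √(2.37 + 54.9) = 7.57 m/s.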